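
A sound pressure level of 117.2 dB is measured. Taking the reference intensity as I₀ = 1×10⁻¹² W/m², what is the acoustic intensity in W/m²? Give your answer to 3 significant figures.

0.525 W/m²

L = 10·log₁₀(I/I₀) ⇒ I = I₀·10^(L/10) = 10⁻¹² × 10^11.72.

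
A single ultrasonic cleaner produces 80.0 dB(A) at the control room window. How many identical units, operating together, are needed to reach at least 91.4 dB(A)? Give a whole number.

14

N identical sources give L₁ + 10·log₁₀ N, so require 10·log₁₀ N ≥ 91.4 − 80.0 = 11.4 dB.
N ≥ 10^(11.4/10) = 13.804, so N = 14.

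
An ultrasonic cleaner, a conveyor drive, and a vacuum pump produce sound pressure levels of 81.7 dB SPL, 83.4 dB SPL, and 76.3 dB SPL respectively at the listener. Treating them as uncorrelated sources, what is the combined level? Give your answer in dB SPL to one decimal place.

86.1 dB SPL

For uncorrelated sources the intensities add, so convert each level to linear form, sum, and take 10·log₁₀ of the total.
Σ 10^(L/10) = 10^(81.7/10) + 10^(83.4/10) + 10^(76.3/10) = 4.093e+08.
L_total = 10·log₁₀(4.093e+08) = 86.12 dB SPL.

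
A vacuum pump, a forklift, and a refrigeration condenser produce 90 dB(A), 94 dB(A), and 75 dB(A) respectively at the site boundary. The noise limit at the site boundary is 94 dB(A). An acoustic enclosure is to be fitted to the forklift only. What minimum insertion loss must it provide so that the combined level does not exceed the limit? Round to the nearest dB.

2 dB

Everything except the forklift sums to 10^(90/10) + 10^(75/10) = 1.032e+09 in linear terms, 90.14 dB(A).
To meet 94 dB(A) overall, the treated forklift may contribute at most 10^(94/10) − 1.032e+09 = 1.480e+09, i.e. 91.70 dB(A).
Required insertion loss = 94 − 91.70 = 2.30 dB.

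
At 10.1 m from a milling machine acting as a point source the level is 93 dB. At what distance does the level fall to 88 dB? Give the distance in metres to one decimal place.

The 5.0 dB drop corresponds to a distance ratio of 10^(5.0/20) for a point source.
r₂ = 10.1·10^((93−88)/20) = 10.1·10^(5.0/20) = 17.96 m.

18.0 m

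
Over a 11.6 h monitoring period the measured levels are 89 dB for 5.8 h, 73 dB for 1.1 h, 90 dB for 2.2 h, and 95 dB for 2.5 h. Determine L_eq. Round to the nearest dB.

L_eq = 10·log₁₀[(1/T)·Σ tᵢ·10^(Lᵢ/10)] with T = 11.6 h.
Σ tᵢ·10^(Lᵢ/10) = 5.8·10^(89/10) + 1.1·10^(73/10) + 2.2·10^(90/10) + 2.5·10^(95/10) = 1.473e+10.
L_eq = 10·log₁₀(1.473e+10/11.6) = 91.04 dB.

91 dB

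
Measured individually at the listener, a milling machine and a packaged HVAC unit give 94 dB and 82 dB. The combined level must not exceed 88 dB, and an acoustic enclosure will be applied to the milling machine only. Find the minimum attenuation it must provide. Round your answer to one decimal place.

The untreated sources together contribute 10^(82/10) = 1.585e+08, i.e. 82.00 dB.
To meet 88 dB overall, the treated milling machine may contribute at most 10^(88/10) − 1.585e+08 = 4.725e+08, i.e. 86.74 dB.
Required insertion loss = 94 − 86.74 = 7.26 dB.

7.3 dB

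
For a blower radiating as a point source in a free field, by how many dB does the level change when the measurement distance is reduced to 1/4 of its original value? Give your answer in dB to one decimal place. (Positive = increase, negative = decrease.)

+12.0 dB

Point-source spreading: ΔL = −20·log₁₀(r₂/r₁).
ΔL = −20·log₁₀(0.25) = +12.04 dB.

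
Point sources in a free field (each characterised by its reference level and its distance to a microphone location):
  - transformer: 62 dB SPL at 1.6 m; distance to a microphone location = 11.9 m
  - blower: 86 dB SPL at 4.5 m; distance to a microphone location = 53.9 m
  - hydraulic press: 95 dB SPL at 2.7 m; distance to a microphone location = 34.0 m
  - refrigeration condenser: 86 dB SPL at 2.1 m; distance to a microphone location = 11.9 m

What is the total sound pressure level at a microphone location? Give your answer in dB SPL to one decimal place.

75.5 dB SPL

Apply inverse-square spreading to bring every level to the receiver, then sum 10^(L/10).
transformer: 62 − 20·log₁₀(11.9/1.6) = 62 − 17.43 = 44.57 dB SPL.
blower: 86 − 20·log₁₀(53.9/4.5) = 86 − 21.57 = 64.43 dB SPL.
hydraulic press: 95 − 20·log₁₀(34.0/2.7) = 95 − 22.00 = 73.00 dB SPL.
refrigeration condenser: 86 − 20·log₁₀(11.9/2.1) = 86 − 15.07 = 70.93 dB SPL.
Σ 10^(L/10) = 3.514e+07 → L_total = 10·log₁₀(3.514e+07) = 75.46 dB SPL.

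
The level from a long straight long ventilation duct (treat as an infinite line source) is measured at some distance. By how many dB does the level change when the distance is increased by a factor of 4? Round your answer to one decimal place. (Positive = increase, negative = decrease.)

A line source loses 3 dB per doubling of distance; generally ΔL = −10·log₁₀(r₂/r₁).
ΔL = −10·log₁₀(4) = -6.02 dB.

-6.0 dB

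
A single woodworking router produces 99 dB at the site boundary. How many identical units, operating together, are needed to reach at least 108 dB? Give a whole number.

8

N identical sources give L₁ + 10·log₁₀ N, so require 10·log₁₀ N ≥ 108 − 99 = 9.0 dB.
N ≥ 10^(9.0/10) = 7.943, so N = 8.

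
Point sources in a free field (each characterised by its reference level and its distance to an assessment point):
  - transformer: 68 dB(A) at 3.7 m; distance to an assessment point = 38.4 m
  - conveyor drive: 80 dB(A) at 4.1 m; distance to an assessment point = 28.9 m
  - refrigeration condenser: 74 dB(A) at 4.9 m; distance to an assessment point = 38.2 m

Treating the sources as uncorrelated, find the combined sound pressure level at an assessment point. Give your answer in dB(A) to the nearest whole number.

64 dB(A)

Propagate each source to the receiver with L = L_ref − 20·log₁₀(r/r_ref), then add intensities.
transformer: 68 − 20·log₁₀(38.4/3.7) = 68 − 20.32 = 47.68 dB(A).
conveyor drive: 80 − 20·log₁₀(28.9/4.1) = 80 − 16.96 = 63.04 dB(A).
refrigeration condenser: 74 − 20·log₁₀(38.2/4.9) = 74 − 17.84 = 56.16 dB(A).
Σ 10^(L/10) = 2.485e+06 → L_total = 10·log₁₀(2.485e+06) = 63.95 dB(A).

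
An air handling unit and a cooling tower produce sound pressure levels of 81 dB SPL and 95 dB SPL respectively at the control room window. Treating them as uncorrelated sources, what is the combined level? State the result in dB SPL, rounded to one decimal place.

Incoherent sources combine by intensity addition: L_total = 10·log₁₀(Σ 10^(L_i/10)).
Σ 10^(L/10) = 10^(81/10) + 10^(95/10) = 3.288e+09.
L_total = 10·log₁₀(3.288e+09) = 95.17 dB SPL.

95.2 dB SPL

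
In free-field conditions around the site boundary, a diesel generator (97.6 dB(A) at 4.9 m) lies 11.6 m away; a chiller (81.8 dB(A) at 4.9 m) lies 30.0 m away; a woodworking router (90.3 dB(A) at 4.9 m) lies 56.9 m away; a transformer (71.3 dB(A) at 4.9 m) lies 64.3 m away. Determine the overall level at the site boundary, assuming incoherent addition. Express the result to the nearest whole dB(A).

90 dB(A)

Propagate each source to the receiver with L = L_ref − 20·log₁₀(r/r_ref), then add intensities.
diesel generator: 97.6 − 20·log₁₀(11.6/4.9) = 97.6 − 7.49 = 90.11 dB(A).
chiller: 81.8 − 20·log₁₀(30.0/4.9) = 81.8 − 15.74 = 66.06 dB(A).
woodworking router: 90.3 − 20·log₁₀(56.9/4.9) = 90.3 − 21.30 = 69.00 dB(A).
transformer: 71.3 − 20·log₁₀(64.3/4.9) = 71.3 − 22.36 = 48.94 dB(A).
Σ 10^(L/10) = 1.039e+09 → L_total = 10·log₁₀(1.039e+09) = 90.17 dB(A).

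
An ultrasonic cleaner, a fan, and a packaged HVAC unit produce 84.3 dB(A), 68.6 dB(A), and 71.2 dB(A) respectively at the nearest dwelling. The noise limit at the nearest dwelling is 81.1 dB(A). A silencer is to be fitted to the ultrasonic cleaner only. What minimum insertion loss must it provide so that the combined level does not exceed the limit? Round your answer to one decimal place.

3.9 dB

Everything except the ultrasonic cleaner sums to 10^(68.6/10) + 10^(71.2/10) = 2.043e+07 in linear terms, 73.10 dB(A).
To meet 81.1 dB(A) overall, the treated ultrasonic cleaner may contribute at most 10^(81.1/10) − 2.043e+07 = 1.084e+08, i.e. 80.35 dB(A).
So the ultrasonic cleaner must be reduced from 84.3 to 80.35 dB(A): IL = 3.95 dB.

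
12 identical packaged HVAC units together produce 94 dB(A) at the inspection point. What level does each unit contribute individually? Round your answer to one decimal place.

12 equal contributions raise the level by 10·log₁₀ 12 = 10.792 dB, so each unit alone gives 94 − 10.792.

83.2 dB(A)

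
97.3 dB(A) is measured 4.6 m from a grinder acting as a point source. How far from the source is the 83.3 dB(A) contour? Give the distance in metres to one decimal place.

For a point source L₁ − L₂ = 20·log₁₀(r₂/r₁), so r₂ = r₁·10^((L₁−L₂)/20).
r₂ = 4.6·10^((97.3−83.3)/20) = 4.6·10^(14.0/20) = 23.05 m.

23.1 m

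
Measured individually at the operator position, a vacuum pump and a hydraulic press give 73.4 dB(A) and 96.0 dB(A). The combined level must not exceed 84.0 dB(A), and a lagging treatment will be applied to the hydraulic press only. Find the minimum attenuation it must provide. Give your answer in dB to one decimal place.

12.4 dB

Everything except the hydraulic press sums to 10^(73.4/10) = 2.188e+07 in linear terms, 73.40 dB(A).
To meet 84.0 dB(A) overall, the treated hydraulic press may contribute at most 10^(84.0/10) − 2.188e+07 = 2.293e+08, i.e. 83.60 dB(A).
So the hydraulic press must be reduced from 96.0 to 83.60 dB(A): IL = 12.40 dB.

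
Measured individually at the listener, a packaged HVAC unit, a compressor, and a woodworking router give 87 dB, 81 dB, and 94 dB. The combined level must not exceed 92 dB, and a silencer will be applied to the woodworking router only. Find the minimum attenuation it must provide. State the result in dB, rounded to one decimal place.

The untreated sources together contribute 10^(87/10) + 10^(81/10) = 6.271e+08, i.e. 87.97 dB.
The limit corresponds to 10^(92/10) = 1.585e+09; subtracting the fixed part leaves 9.578e+08 for the woodworking router, i.e. 89.81 dB.
Required insertion loss = 94 − 89.81 = 4.19 dB.

4.2 dB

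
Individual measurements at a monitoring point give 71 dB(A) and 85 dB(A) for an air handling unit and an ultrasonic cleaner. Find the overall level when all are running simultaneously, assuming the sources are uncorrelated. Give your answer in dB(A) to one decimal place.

85.2 dB(A)

For uncorrelated sources the intensities add, so convert each level to linear form, sum, and take 10·log₁₀ of the total.
Σ 10^(L/10) = 10^(71/10) + 10^(85/10) = 3.288e+08.
L_total = 10·log₁₀(3.288e+08) = 85.17 dB(A).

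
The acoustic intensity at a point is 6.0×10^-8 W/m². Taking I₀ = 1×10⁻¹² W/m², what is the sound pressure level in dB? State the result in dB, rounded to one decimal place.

47.8 dB

I/I₀ = 6.0×10^-8/10⁻¹² = 6.0×10^4, and L = 10·log₁₀(I/I₀).
L = 10·(0.7782 + 4) = 47.78 dB.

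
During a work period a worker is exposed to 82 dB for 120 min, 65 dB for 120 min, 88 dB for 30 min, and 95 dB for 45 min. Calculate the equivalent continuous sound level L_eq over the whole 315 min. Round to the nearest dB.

L_eq = 10·log₁₀[(1/T)·Σ tᵢ·10^(Lᵢ/10)] with T = 315 min.
Σ tᵢ·10^(Lᵢ/10) = 120·10^(82/10) + 120·10^(65/10) + 30·10^(88/10) + 45·10^(95/10) = 1.806e+11.
L_eq = 10·log₁₀(1.806e+11/315) = 87.58 dB.

88 dB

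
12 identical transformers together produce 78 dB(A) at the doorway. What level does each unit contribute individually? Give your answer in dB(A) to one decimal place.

12 equal contributions raise the level by 10·log₁₀ 12 = 10.792 dB, so each unit alone gives 78 − 10.792.

67.2 dB(A)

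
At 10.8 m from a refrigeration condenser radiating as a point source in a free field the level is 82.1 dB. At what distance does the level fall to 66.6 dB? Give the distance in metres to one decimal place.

Point-source spreading drops the level by 20·log₁₀(r₂/r₁); inverting, r₂/r₁ = 10^(ΔL/20).
r₂ = 10.8·10^((82.1−66.6)/20) = 10.8·10^(15.5/20) = 64.33 m.

64.3 m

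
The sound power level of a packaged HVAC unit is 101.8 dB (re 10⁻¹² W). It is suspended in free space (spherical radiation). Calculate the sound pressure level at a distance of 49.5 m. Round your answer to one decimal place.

The power spreads over a sphere of area 4π·r², so L_p = L_w − 10·log₁₀(4π·r²).
4π·r² = 3.079e+04 m², 10·log₁₀ of that is 44.884 dB.
L_p = 101.8 − 44.884 = 56.92 dB.

56.9 dB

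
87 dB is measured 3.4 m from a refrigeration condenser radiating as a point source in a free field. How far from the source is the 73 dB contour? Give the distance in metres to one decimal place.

The 14.0 dB drop corresponds to a distance ratio of 10^(14.0/20) for a point source.
r₂ = 3.4·10^((87−73)/20) = 3.4·10^(14.0/20) = 17.04 m.

17.0 m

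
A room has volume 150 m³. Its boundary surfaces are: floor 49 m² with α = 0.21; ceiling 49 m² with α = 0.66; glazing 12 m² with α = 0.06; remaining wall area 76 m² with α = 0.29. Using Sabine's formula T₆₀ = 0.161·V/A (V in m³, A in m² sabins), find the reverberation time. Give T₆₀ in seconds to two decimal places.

Summing Sᵢαᵢ: 49·0.21 + 49·0.66 + 12·0.06 + 76·0.29 = 65.39 m².
T₆₀ = 0.161 × 150 / 65.39 = 0.369 s.

0.37 s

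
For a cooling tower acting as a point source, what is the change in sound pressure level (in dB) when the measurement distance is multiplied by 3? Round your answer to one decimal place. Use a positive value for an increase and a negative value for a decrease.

Point-source spreading: ΔL = −20·log₁₀(r₂/r₁).
ΔL = −20·log₁₀(3) = -9.54 dB.

-9.5 dB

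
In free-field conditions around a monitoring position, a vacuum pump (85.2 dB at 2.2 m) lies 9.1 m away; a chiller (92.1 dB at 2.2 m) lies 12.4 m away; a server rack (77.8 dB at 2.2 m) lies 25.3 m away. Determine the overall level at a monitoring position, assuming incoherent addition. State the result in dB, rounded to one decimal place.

78.5 dB

Apply inverse-square spreading to bring every level to the receiver, then sum 10^(L/10).
vacuum pump: 85.2 − 20·log₁₀(9.1/2.2) = 85.2 − 12.33 = 72.87 dB.
chiller: 92.1 − 20·log₁₀(12.4/2.2) = 92.1 − 15.02 = 77.08 dB.
server rack: 77.8 − 20·log₁₀(25.3/2.2) = 77.8 − 21.21 = 56.59 dB.
Σ 10^(L/10) = 7.086e+07 → L_total = 10·log₁₀(7.086e+07) = 78.50 dB.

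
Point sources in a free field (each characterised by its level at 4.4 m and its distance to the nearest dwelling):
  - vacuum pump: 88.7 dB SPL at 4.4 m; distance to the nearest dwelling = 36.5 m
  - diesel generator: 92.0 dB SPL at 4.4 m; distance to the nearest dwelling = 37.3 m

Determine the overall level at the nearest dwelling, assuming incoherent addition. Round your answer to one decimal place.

First find each source's level at the receiver (point-source: −20·log₁₀(r/r_ref)), then combine on an intensity basis.
vacuum pump: 88.7 − 20·log₁₀(36.5/4.4) = 88.7 − 18.38 = 70.32 dB SPL.
diesel generator: 92.0 − 20·log₁₀(37.3/4.4) = 92.0 − 18.57 = 73.43 dB SPL.
Σ 10^(L/10) = 3.283e+07 → L_total = 10·log₁₀(3.283e+07) = 75.16 dB SPL.

75.2 dB SPL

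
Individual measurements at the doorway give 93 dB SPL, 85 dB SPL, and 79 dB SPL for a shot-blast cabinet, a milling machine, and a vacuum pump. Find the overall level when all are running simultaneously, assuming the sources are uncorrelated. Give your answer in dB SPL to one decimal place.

Incoherent sources combine by intensity addition: L_total = 10·log₁₀(Σ 10^(L_i/10)).
Σ 10^(L/10) = 10^(93/10) + 10^(85/10) + 10^(79/10) = 2.391e+09.
L_total = 10·log₁₀(2.391e+09) = 93.79 dB SPL.

93.8 dB SPL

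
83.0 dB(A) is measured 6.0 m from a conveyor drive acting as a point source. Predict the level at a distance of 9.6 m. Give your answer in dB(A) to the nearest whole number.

79 dB(A)

Spherical spreading from a point source gives a 20·log₁₀(r₂/r₁) drop.
L₂ = 83.0 − 20·log₁₀(9.6/6.0) = 83.0 − 4.082 = 78.92 dB(A).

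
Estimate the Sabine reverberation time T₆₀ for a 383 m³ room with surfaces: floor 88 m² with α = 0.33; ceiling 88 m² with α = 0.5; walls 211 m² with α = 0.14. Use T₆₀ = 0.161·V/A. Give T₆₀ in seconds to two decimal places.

A = Σ Sᵢαᵢ = 88·0.33 + 88·0.5 + 211·0.14 = 102.58 m².
T₆₀ = 0.161·V/A = 0.161·383/102.58 = 0.601 s.

0.60 s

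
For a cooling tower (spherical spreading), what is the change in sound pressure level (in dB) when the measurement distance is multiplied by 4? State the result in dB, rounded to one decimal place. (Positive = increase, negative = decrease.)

-12.0 dB

Point-source spreading: ΔL = −20·log₁₀(r₂/r₁).
ΔL = −20·log₁₀(4) = -12.04 dB.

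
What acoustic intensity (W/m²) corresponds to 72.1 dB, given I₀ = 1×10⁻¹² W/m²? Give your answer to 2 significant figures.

1.6e-05 W/m²

L = 10·log₁₀(I/I₀) ⇒ I = I₀·10^(L/10) = 10⁻¹² × 10^7.21.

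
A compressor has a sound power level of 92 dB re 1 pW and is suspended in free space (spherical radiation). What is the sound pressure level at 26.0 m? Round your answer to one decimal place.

52.7 dB

L_p = L_w − 10·log₁₀(4π·r²) with r = 26.0 m.
4π·r² = 8495 m², 10·log₁₀ of that is 39.292 dB.
L_p = 92 − 39.292 = 52.71 dB.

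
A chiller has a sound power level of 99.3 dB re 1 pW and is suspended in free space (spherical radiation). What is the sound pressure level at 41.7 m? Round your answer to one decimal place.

55.9 dB

Free-field spherical radiation: L_p = L_w − 10·log₁₀(4π·r²), r = 41.7 m.
4π·r² = 2.185e+04 m², 10·log₁₀ of that is 43.395 dB.
L_p = 99.3 − 43.395 = 55.91 dB.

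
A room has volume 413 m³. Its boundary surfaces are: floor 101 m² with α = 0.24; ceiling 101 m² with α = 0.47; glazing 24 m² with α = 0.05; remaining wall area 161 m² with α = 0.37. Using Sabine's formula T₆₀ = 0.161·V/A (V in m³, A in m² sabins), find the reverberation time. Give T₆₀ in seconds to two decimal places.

0.50 s

Total absorption A = 101·0.24 + 101·0.47 + 24·0.05 + 161·0.37 = 132.48 m² sabins.
T₆₀ = 0.161·V/A = 0.161·413/132.48 = 0.502 s.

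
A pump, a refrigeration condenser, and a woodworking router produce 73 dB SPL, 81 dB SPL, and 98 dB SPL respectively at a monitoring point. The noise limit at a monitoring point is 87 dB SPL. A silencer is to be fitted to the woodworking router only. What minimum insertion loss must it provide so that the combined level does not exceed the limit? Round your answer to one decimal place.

The untreated sources together contribute 10^(73/10) + 10^(81/10) = 1.458e+08, i.e. 81.64 dB SPL.
To meet 87 dB SPL overall, the treated woodworking router may contribute at most 10^(87/10) − 1.458e+08 = 3.553e+08, i.e. 85.51 dB SPL.
So the woodworking router must be reduced from 98 to 85.51 dB SPL: IL = 12.49 dB.

12.5 dB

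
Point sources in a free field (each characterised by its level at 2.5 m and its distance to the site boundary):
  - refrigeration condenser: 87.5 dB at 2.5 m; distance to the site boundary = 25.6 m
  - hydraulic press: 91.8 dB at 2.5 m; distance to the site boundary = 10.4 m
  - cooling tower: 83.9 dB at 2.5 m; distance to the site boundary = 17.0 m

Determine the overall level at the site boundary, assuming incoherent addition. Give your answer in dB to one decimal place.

79.9 dB

Apply inverse-square spreading to bring every level to the receiver, then sum 10^(L/10).
refrigeration condenser: 87.5 − 20·log₁₀(25.6/2.5) = 87.5 − 20.21 = 67.29 dB.
hydraulic press: 91.8 − 20·log₁₀(10.4/2.5) = 91.8 − 12.38 = 79.42 dB.
cooling tower: 83.9 − 20·log₁₀(17.0/2.5) = 83.9 − 16.65 = 67.25 dB.
Σ 10^(L/10) = 9.813e+07 → L_total = 10·log₁₀(9.813e+07) = 79.92 dB.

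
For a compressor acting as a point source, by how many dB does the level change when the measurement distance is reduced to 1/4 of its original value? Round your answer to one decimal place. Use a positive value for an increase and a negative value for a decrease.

+12.0 dB

Point-source spreading: ΔL = −20·log₁₀(r₂/r₁).
ΔL = −20·log₁₀(0.25) = +12.04 dB.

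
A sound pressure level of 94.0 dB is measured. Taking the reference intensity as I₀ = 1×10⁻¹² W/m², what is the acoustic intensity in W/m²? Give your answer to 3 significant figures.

0.00251 W/m²

L = 10·log₁₀(I/I₀) ⇒ I = I₀·10^(L/10) = 10⁻¹² × 10^9.40.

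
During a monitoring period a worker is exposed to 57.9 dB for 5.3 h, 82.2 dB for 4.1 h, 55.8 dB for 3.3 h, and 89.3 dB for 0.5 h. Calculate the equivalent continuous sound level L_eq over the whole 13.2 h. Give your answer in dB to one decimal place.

79.2 dB

L_eq = 10·log₁₀[(1/T)·Σ tᵢ·10^(Lᵢ/10)] with T = 13.2 h.
Σ tᵢ·10^(Lᵢ/10) = 5.3·10^(57.9/10) + 4.1·10^(82.2/10) + 3.3·10^(55.8/10) + 0.5·10^(89.3/10) = 1.111e+09.
L_eq = 10·log₁₀(1.111e+09/13.2) = 79.25 dB.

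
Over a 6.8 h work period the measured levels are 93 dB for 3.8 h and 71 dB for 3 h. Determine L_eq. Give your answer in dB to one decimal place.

Weight each interval's intensity by its duration and average over T = 6.8 h:
Σ tᵢ·10^(Lᵢ/10) = 3.8·10^(93/10) + 3·10^(71/10) = 7.620e+09.
L_eq = 10·log₁₀(7.620e+09/6.8) = 90.49 dB.

90.5 dB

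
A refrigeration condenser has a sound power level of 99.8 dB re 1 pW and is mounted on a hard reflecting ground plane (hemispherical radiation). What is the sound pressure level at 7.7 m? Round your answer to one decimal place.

74.1 dB

Free-field hemispherical radiation: L_p = L_w − 10·log₁₀(2π·r²), r = 7.7 m.
2π·r² = 372.5 m², 10·log₁₀ of that is 25.712 dB.
L_p = 99.8 − 25.712 = 74.09 dB.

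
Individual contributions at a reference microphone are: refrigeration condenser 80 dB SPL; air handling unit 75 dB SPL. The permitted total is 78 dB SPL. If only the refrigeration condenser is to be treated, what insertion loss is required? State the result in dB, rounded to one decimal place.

5.0 dB

The untreated sources together contribute 10^(75/10) = 3.162e+07, i.e. 75.00 dB SPL.
To meet 78 dB SPL overall, the treated refrigeration condenser may contribute at most 10^(78/10) − 3.162e+07 = 3.147e+07, i.e. 74.98 dB SPL.
So the refrigeration condenser must be reduced from 80 to 74.98 dB SPL: IL = 5.02 dB.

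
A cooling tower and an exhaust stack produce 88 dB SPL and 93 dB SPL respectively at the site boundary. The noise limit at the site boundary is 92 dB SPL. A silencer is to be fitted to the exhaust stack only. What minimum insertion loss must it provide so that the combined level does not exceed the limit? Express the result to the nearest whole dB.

Everything except the exhaust stack sums to 10^(88/10) = 6.310e+08 in linear terms, 88.00 dB SPL.
To meet 92 dB SPL overall, the treated exhaust stack may contribute at most 10^(92/10) − 6.310e+08 = 9.539e+08, i.e. 89.80 dB SPL.
So the exhaust stack must be reduced from 93 to 89.80 dB SPL: IL = 3.20 dB.

3 dB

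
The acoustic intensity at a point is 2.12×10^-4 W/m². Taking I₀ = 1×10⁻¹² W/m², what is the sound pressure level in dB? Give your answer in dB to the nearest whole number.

Dividing by I₀ shifts the exponent by 12: I/I₀ = 2.12×10^8.
L = 10·(0.3263 + 8) = 83.26 dB.

83 dB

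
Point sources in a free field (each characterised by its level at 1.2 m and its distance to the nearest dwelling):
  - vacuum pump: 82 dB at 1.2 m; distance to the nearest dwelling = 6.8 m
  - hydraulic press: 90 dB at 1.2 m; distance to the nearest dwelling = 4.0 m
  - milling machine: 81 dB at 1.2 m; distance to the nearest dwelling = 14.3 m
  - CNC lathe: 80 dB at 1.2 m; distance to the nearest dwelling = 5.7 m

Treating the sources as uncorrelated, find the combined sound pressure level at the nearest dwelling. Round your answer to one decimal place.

First find each source's level at the receiver (point-source: −20·log₁₀(r/r_ref)), then combine on an intensity basis.
vacuum pump: 82 − 20·log₁₀(6.8/1.2) = 82 − 15.07 = 66.93 dB.
hydraulic press: 90 − 20·log₁₀(4.0/1.2) = 90 − 10.46 = 79.54 dB.
milling machine: 81 − 20·log₁₀(14.3/1.2) = 81 − 21.52 = 59.48 dB.
CNC lathe: 80 − 20·log₁₀(5.7/1.2) = 80 − 13.53 = 66.47 dB.
Σ 10^(L/10) = 1.003e+08 → L_total = 10·log₁₀(1.003e+08) = 80.01 dB.

80.0 dB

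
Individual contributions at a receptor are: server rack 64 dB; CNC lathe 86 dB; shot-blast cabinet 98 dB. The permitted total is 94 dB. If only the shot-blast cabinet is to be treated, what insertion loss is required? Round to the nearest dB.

Everything except the shot-blast cabinet sums to 10^(64/10) + 10^(86/10) = 4.006e+08 in linear terms, 86.03 dB.
To meet 94 dB overall, the treated shot-blast cabinet may contribute at most 10^(94/10) − 4.006e+08 = 2.111e+09, i.e. 93.25 dB.
Required insertion loss = 98 − 93.25 = 4.75 dB.

5 dB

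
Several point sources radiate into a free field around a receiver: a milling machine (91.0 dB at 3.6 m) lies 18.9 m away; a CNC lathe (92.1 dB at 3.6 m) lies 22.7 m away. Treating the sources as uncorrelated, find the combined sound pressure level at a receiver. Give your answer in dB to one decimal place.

Apply inverse-square spreading to bring every level to the receiver, then sum 10^(L/10).
milling machine: 91.0 − 20·log₁₀(18.9/3.6) = 91.0 − 14.40 = 76.60 dB.
CNC lathe: 92.1 − 20·log₁₀(22.7/3.6) = 92.1 − 15.99 = 76.11 dB.
Σ 10^(L/10) = 8.647e+07 → L_total = 10·log₁₀(8.647e+07) = 79.37 dB.

79.4 dB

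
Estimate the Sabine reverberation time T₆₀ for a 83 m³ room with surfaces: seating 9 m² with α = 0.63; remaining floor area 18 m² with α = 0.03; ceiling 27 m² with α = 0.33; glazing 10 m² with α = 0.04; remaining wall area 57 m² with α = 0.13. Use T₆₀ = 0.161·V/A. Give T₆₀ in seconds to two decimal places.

0.58 s

Summing Sᵢαᵢ: 9·0.63 + 18·0.03 + 27·0.33 + 10·0.04 + 57·0.13 = 22.93 m².
T₆₀ = 0.161·V/A = 0.161·83/22.93 = 0.583 s.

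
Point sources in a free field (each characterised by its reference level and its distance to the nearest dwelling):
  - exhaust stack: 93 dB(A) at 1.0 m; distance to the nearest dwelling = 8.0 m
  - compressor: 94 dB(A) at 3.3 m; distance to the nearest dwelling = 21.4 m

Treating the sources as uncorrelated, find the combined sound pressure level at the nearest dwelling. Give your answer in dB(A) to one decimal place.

79.6 dB(A)

Apply inverse-square spreading to bring every level to the receiver, then sum 10^(L/10).
exhaust stack: 93 − 20·log₁₀(8.0/1.0) = 93 − 18.06 = 74.94 dB(A).
compressor: 94 − 20·log₁₀(21.4/3.3) = 94 − 16.24 = 77.76 dB(A).
Σ 10^(L/10) = 9.091e+07 → L_total = 10·log₁₀(9.091e+07) = 79.59 dB(A).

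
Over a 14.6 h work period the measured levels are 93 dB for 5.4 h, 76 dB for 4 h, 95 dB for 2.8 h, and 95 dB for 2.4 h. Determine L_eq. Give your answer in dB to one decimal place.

L_eq = 10·log₁₀[(1/T)·Σ tᵢ·10^(Lᵢ/10)] with T = 14.6 h.
Σ tᵢ·10^(Lᵢ/10) = 5.4·10^(93/10) + 4·10^(76/10) + 2.8·10^(95/10) + 2.4·10^(95/10) = 2.738e+10.
L_eq = 10·log₁₀(2.738e+10/14.6) = 92.73 dB.

92.7 dB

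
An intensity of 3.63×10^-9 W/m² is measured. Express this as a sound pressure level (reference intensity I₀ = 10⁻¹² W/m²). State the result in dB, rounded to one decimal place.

Dividing by I₀ shifts the exponent by 12: I/I₀ = 3.63×10^3.
L = 10·(0.5599 + 3) = 35.60 dB.

35.6 dB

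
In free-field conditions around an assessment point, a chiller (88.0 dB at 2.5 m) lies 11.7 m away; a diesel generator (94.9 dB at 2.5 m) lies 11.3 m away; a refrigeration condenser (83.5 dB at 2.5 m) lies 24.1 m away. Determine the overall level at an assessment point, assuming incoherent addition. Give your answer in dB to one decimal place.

Propagate each source to the receiver with L = L_ref − 20·log₁₀(r/r_ref), then add intensities.
chiller: 88.0 − 20·log₁₀(11.7/2.5) = 88.0 − 13.40 = 74.60 dB.
diesel generator: 94.9 − 20·log₁₀(11.3/2.5) = 94.9 − 13.10 = 81.80 dB.
refrigeration condenser: 83.5 − 20·log₁₀(24.1/2.5) = 83.5 − 19.68 = 63.82 dB.
Σ 10^(L/10) = 1.825e+08 → L_total = 10·log₁₀(1.825e+08) = 82.61 dB.

82.6 dB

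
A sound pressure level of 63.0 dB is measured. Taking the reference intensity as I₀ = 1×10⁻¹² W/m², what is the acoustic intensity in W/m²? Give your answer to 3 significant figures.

I/I₀ = 10^(63.0/10) = 1.995e+06, so I = 1.995e+06 × 10⁻¹² W/m².

2.00e-06 W/m²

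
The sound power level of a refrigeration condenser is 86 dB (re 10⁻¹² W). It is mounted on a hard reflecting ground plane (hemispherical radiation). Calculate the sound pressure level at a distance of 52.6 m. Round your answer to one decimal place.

43.6 dB

Free-field hemispherical radiation: L_p = L_w − 10·log₁₀(2π·r²), r = 52.6 m.
2π·r² = 1.738e+04 m², 10·log₁₀ of that is 42.402 dB.
L_p = 86 − 42.402 = 43.60 dB.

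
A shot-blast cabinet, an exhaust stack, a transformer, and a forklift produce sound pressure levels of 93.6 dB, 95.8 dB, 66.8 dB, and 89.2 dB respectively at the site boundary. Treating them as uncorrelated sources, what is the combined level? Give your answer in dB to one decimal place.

98.4 dB

Incoherent sources combine by intensity addition: L_total = 10·log₁₀(Σ 10^(L_i/10)).
Σ 10^(L/10) = 10^(93.6/10) + 10^(95.8/10) + 10^(66.8/10) + 10^(89.2/10) = 6.929e+09.
L_total = 10·log₁₀(6.929e+09) = 98.41 dB.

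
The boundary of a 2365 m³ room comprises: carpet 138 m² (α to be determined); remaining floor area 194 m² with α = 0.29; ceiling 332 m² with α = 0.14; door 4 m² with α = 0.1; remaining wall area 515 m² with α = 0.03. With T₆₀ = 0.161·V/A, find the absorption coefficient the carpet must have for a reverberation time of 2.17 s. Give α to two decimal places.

0.41

A = 0.161·V/T₆₀ = 0.161·2365/2.17 = 175.47 m² sabins.
Absorption from the other surfaces = 194·0.29 + 332·0.14 + 4·0.1 + 515·0.03 = 118.59 m², so the carpet must supply 56.88 m² over 138 m².
α = 56.88/138 = 0.412.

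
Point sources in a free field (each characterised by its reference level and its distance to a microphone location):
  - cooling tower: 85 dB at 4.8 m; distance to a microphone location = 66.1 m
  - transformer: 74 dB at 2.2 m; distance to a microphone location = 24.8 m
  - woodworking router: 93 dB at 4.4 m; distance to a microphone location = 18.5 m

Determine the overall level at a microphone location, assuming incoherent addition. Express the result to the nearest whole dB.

Apply inverse-square spreading to bring every level to the receiver, then sum 10^(L/10).
cooling tower: 85 − 20·log₁₀(66.1/4.8) = 85 − 22.78 = 62.22 dB.
transformer: 74 − 20·log₁₀(24.8/2.2) = 74 − 21.04 = 52.96 dB.
woodworking router: 93 − 20·log₁₀(18.5/4.4) = 93 − 12.47 = 80.53 dB.
Σ 10^(L/10) = 1.147e+08 → L_total = 10·log₁₀(1.147e+08) = 80.60 dB.

81 dB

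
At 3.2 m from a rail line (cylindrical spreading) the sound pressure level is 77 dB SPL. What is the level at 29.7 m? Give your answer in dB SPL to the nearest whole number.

Line-source attenuation: ΔL = 10·log₁₀(r₂/r₁) = 10·log₁₀(29.7/3.2) = 9.676 dB.
L₂ = 77 − 10·log₁₀(29.7/3.2) = 77 − 9.676 = 67.32 dB SPL.

67 dB SPL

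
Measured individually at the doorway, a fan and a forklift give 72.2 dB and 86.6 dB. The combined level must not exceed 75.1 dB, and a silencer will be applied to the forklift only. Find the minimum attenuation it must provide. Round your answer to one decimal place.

14.6 dB

Fixed contribution from the other source: Σ 10^(L/10) = 10^(72.2/10) = 1.660e+07 (72.20 dB).
To meet 75.1 dB overall, the treated forklift may contribute at most 10^(75.1/10) − 1.660e+07 = 1.576e+07, i.e. 71.98 dB.
Required insertion loss = 86.6 − 71.98 = 14.62 dB.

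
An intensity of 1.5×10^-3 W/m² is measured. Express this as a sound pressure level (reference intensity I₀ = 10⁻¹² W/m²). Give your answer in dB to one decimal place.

I/I₀ = 1.5×10^-3/10⁻¹² = 1.5×10^9, and L = 10·log₁₀(I/I₀).
L = 10·(0.1761 + 9) = 91.76 dB.

91.8 dB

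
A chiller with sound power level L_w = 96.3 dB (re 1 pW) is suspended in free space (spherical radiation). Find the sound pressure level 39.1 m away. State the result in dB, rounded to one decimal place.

L_p = L_w − 10·log₁₀(4π·r²) with r = 39.1 m.
4π·r² = 1.921e+04 m², 10·log₁₀ of that is 42.836 dB.
L_p = 96.3 − 42.836 = 53.46 dB.

53.5 dB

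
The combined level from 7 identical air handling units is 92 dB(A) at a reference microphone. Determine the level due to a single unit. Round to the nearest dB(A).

84 dB(A)

7 equal contributions raise the level by 10·log₁₀ 7 = 8.451 dB, so each unit alone gives 92 − 8.451.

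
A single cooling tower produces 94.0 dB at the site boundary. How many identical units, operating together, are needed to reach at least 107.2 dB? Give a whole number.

The shortfall is 107.2 − 94.0 = 13.2 dB, and N units add 10·log₁₀ N, so need 10·log₁₀ N ≥ 13.2.
N ≥ 10^(13.2/10) = 20.893, so N = 21.

21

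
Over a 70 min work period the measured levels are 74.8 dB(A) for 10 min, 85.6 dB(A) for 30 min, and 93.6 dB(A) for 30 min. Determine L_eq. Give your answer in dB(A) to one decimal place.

L_eq = 10·log₁₀[(1/T)·Σ tᵢ·10^(Lᵢ/10)] with T = 70 min.
Σ tᵢ·10^(Lᵢ/10) = 10·10^(74.8/10) + 30·10^(85.6/10) + 30·10^(93.6/10) = 7.992e+10.
L_eq = 10·log₁₀(7.992e+10/70) = 90.58 dB(A).

90.6 dB(A)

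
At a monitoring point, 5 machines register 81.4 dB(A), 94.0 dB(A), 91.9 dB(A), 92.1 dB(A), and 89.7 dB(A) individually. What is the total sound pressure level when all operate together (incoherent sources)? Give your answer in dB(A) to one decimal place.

98.3 dB(A)

For uncorrelated sources the intensities add, so convert each level to linear form, sum, and take 10·log₁₀ of the total.
Σ 10^(L/10) = 10^(81.4/10) + 10^(94.0/10) + 10^(91.9/10) + 10^(92.1/10) + 10^(89.7/10) = 6.754e+09.
L_total = 10·log₁₀(6.754e+09) = 98.30 dB(A).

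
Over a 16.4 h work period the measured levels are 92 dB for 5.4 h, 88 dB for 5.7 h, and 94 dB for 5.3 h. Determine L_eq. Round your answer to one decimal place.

91.9 dB

The energy average is taken in the linear domain: L_eq = 10·log₁₀[(Σ tᵢ·10^(Lᵢ/10))/T], T = 16.4 h.
Σ tᵢ·10^(Lᵢ/10) = 5.4·10^(92/10) + 5.7·10^(88/10) + 5.3·10^(94/10) = 2.547e+10.
L_eq = 10·log₁₀(2.547e+10/16.4) = 91.91 dB.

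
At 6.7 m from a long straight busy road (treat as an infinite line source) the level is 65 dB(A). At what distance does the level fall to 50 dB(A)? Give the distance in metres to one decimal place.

211.9 m

For a line source L₁ − L₂ = 10·log₁₀(r₂/r₁), so r₂ = r₁·10^((L₁−L₂)/10).
r₂ = 6.7·10^((65−50)/10) = 6.7·10^(15.0/10) = 211.87 m.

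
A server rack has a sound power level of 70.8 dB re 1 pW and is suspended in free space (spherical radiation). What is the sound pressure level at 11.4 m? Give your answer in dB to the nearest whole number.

Free-field spherical radiation: L_p = L_w − 10·log₁₀(4π·r²), r = 11.4 m.
4π·r² = 1633 m², 10·log₁₀ of that is 32.130 dB.
L_p = 70.8 − 32.130 = 38.67 dB.

39 dB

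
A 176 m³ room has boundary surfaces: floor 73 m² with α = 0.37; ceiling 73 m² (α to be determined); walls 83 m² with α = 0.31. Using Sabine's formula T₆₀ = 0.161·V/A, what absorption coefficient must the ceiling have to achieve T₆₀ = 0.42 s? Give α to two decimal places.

A = 0.161·V/T₆₀ = 0.161·176/0.42 = 67.47 m² sabins.
Absorption from the other surfaces = 73·0.37 + 83·0.31 = 52.74 m², so the ceiling must supply 14.73 m² over 73 m².
α = 14.73/73 = 0.202.

0.20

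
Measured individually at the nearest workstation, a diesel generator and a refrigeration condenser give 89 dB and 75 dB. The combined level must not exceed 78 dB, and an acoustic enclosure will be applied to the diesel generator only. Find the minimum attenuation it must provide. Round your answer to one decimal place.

Everything except the diesel generator sums to 10^(75/10) = 3.162e+07 in linear terms, 75.00 dB.
To meet 78 dB overall, the treated diesel generator may contribute at most 10^(78/10) − 3.162e+07 = 3.147e+07, i.e. 74.98 dB.
Required insertion loss = 89 − 74.98 = 14.02 dB.

14.0 dB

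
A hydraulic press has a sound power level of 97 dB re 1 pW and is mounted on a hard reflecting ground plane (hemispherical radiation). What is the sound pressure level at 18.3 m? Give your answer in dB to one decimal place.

L_p = L_w − 10·log₁₀(2π·r²) with r = 18.3 m.
2π·r² = 2104 m², 10·log₁₀ of that is 33.231 dB.
L_p = 97 − 33.231 = 63.77 dB.

63.8 dB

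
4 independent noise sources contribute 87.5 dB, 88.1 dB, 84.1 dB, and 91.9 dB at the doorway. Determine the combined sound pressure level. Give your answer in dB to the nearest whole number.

Incoherent sources combine by intensity addition: L_total = 10·log₁₀(Σ 10^(L_i/10)).
Σ 10^(L/10) = 10^(87.5/10) + 10^(88.1/10) + 10^(84.1/10) + 10^(91.9/10) = 3.014e+09.
L_total = 10·log₁₀(3.014e+09) = 94.79 dB.

95 dB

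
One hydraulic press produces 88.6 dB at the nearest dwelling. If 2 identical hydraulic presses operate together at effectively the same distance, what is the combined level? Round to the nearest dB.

92 dB

With 2 equal, uncorrelated contributions the intensity is 2× that of one unit, giving a rise of 10·log₁₀ 2.
L_total = 88.6 + 10·log₁₀(2) = 88.6 + 3.010 = 91.61 dB.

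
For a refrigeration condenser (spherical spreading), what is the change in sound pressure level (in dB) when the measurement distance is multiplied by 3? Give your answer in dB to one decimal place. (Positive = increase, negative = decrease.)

-9.5 dB

A point source loses 6 dB per doubling of distance; generally ΔL = −20·log₁₀(r₂/r₁).
ΔL = −20·log₁₀(3) = -9.54 dB.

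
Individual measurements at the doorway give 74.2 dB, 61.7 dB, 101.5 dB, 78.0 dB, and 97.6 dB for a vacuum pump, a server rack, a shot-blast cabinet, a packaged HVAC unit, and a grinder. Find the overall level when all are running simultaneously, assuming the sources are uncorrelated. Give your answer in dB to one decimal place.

103.0 dB

For uncorrelated sources the intensities add, so convert each level to linear form, sum, and take 10·log₁₀ of the total.
Σ 10^(L/10) = 10^(74.2/10) + 10^(61.7/10) + 10^(101.5/10) + 10^(78.0/10) + 10^(97.6/10) = 1.997e+10.
L_total = 10·log₁₀(1.997e+10) = 103.00 dB.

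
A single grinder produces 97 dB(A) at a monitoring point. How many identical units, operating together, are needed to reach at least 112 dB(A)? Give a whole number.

N identical sources give L₁ + 10·log₁₀ N, so require 10·log₁₀ N ≥ 112 − 97 = 15.0 dB.
N ≥ 10^(15.0/10) = 31.623, so N = 32.

32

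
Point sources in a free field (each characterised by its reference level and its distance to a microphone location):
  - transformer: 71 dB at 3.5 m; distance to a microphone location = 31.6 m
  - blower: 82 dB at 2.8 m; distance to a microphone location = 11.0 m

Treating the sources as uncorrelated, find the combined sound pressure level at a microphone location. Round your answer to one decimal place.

70.2 dB

Apply inverse-square spreading to bring every level to the receiver, then sum 10^(L/10).
transformer: 71 − 20·log₁₀(31.6/3.5) = 71 − 19.11 = 51.89 dB.
blower: 82 − 20·log₁₀(11.0/2.8) = 82 − 11.88 = 70.12 dB.
Σ 10^(L/10) = 1.042e+07 → L_total = 10·log₁₀(1.042e+07) = 70.18 dB.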